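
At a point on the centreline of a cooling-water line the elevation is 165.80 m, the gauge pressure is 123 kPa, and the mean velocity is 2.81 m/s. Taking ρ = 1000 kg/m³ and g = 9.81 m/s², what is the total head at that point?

Pressure head ψ = P/(ρg) = 123×1000 / (1000 × 9.81) = 12.54 m.
Velocity head = v²/(2g) = 2.81² / (2 × 9.81) = 0.402 m.
h = z + ψ + v²/(2g) = 165.80 + 12.54 + 0.402 = 178.74 m.

h ≈ 178.74 m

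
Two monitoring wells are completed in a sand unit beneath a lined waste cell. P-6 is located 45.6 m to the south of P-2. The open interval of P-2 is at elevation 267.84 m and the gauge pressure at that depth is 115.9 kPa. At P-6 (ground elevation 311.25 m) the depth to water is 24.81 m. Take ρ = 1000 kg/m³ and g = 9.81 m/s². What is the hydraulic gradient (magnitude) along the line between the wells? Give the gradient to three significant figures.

i ≈ 0.149

Pressure head at P-2: ψ = P/(ρg) = 115.9×1000 / (1000 × 9.81) = 11.81 m.
Total head at P-2: h = z + ψ = 267.84 + 11.81 = 279.65 m.
Total head at P-6: h = 311.25 − 24.81 = 286.44 m.
Head difference: h(P-2) − h(P-6) = 279.65 − 286.44 = -6.79 m.
Hydraulic gradient: i = |Δh| / L = 6.79 / 45.6 = 0.149.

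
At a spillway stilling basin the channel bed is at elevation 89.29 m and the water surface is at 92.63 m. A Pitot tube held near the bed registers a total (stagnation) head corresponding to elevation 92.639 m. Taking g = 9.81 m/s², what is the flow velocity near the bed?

Near the bed, under hydrostatic conditions, the piezometric head (z + ψ) equals the free-surface elevation, 92.63 m.
Velocity head = total − piezometric = 92.639 − 92.63 = 0.009 m.
v = √(2g·h_v) = √(2 × 9.81 × 0.009) = 0.420 m/s.

v ≈ 0.420 m/s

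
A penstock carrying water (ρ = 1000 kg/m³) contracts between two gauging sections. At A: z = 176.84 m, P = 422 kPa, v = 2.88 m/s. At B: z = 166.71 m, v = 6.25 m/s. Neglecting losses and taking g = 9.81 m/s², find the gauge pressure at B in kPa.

Pressure head at A: ψ₁ = P₁/(ρg) = 422×1000 / (1000 × 9.81) = 43.02 m.
Velocity heads: v₁²/2g = 2.88²/19.62 = 0.423 m; v₂²/2g = 6.25²/19.62 = 1.991 m.
Total head H = z₁ + ψ₁ + v₁²/2g = 176.84 + 43.02 + 0.423 = 220.28 m.
ψ₂ = H − z₂ − v₂²/2g = 220.28 − 166.71 − 1.991 = 51.58 m.
P₂ = ρgψ₂ = 1000 × 9.81 × 51.58 ≈ 506 kPa.

P₂ ≈ 506 kPa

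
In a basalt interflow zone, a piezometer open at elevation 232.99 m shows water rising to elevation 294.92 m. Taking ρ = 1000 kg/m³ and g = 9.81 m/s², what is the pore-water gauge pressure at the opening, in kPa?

Pressure head ψ = h − z = 294.92 − 232.99 = 61.93 m.
P = ρgψ = 1000 × 9.81 × 61.93 = 607533 Pa ≈ 608 kPa.

P ≈ 608 kPa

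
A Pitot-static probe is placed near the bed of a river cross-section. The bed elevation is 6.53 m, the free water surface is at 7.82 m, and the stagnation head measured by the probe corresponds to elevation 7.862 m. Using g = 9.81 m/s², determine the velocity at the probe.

Near the bed, under hydrostatic conditions, the piezometric head (z + ψ) equals the free-surface elevation, 7.82 m.
Velocity head = total − piezometric = 7.862 − 7.82 = 0.042 m.
v = √(2g·h_v) = √(2 × 9.81 × 0.042) = 0.908 m/s.

v ≈ 0.908 m/s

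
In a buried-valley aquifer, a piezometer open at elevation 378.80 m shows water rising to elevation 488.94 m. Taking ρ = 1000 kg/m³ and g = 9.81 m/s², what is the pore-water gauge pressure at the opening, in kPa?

Pressure head ψ = h − z = 488.94 − 378.80 = 110.14 m.
P = ρgψ = 1000 × 9.81 × 110.14 = 1080473 Pa ≈ 1080 kPa.

P ≈ 1080 kPa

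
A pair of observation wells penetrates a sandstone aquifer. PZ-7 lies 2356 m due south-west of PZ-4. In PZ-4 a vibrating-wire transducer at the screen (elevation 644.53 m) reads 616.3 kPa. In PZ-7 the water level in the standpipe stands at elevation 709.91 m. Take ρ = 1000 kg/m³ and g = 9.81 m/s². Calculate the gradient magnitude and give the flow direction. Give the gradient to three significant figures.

Pressure head at PZ-4: ψ = P/(ρg) = 616.3×1000 / (1000 × 9.81) = 62.82 m.
Total head at PZ-4: h = z + ψ = 644.53 + 62.82 = 707.35 m.
Total head at PZ-7: h = 709.91 m (water level in the piezometer is the total head).
Head difference: h(PZ-4) − h(PZ-7) = 707.35 − 709.91 = -2.56 m.
Hydraulic gradient: i = |Δh| / L = 2.56 / 2356 = 0.00109.
Flow is from higher to lower head: from PZ-7 toward PZ-4, i.e. toward the north-east.

i ≈ 0.00109; groundwater flows toward the north-east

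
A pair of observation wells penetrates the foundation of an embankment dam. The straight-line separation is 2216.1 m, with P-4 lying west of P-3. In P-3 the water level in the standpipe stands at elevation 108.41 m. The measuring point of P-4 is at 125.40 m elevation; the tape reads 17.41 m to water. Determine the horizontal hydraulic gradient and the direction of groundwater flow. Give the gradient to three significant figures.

i ≈ 0.000190; groundwater flows toward the west

Total head at P-3: h = 108.41 m (water level in the piezometer is the total head).
Total head at P-4: h = 125.40 − 17.41 = 107.99 m.
Head difference: h(P-3) − h(P-4) = 108.41 − 107.99 = 0.42 m.
Hydraulic gradient: i = |Δh| / L = 0.42 / 2216.1 = 0.000190.
Flow is from higher to lower head: from P-3 toward P-4, i.e. toward the west.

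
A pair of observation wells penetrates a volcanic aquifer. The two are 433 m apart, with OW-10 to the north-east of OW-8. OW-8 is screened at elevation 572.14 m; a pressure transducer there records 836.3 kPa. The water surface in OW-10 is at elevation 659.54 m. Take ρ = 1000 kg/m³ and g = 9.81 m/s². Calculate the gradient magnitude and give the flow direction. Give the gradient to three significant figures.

Pressure head at OW-8: ψ = P/(ρg) = 836.3×1000 / (1000 × 9.81) = 85.25 m.
Total head at OW-8: h = z + ψ = 572.14 + 85.25 = 657.39 m.
Total head at OW-10: h = 659.54 m (water level in the piezometer is the total head).
Head difference: h(OW-8) − h(OW-10) = 657.39 − 659.54 = -2.15 m.
Hydraulic gradient: i = |Δh| / L = 2.15 / 433 = 0.00497.
Flow is from higher to lower head: from OW-10 toward OW-8, i.e. toward the south-west.

i ≈ 0.00497; groundwater flows toward the south-west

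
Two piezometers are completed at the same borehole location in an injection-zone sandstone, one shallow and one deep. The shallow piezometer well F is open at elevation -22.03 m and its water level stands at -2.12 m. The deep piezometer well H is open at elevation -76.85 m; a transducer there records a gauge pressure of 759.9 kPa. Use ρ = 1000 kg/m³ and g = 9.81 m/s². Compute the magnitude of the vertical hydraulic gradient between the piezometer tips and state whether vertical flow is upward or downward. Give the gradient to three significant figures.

|i_v| ≈ 0.0498; vertical flow is upward

Total head at well F: h = -2.12 m (water level in the standpipe).
Pressure head at well H: ψ = P/(ρg) = 759.9×1000 / (1000 × 9.81) = 77.46 m.
Total head at well H: h = z + ψ = -76.85 + 77.46 = 0.61 m.
Δh = h(well F) − h(well H) = -2.12 − 0.61 = -2.73 m.
Vertical separation Δz = -22.03 − (-76.85) = 54.82 m.
|i_v| = |Δh| / Δz = 2.73 / 54.82 = 0.0498.
Head is higher in the deep piezometer, so vertical flow is upward (discharge condition).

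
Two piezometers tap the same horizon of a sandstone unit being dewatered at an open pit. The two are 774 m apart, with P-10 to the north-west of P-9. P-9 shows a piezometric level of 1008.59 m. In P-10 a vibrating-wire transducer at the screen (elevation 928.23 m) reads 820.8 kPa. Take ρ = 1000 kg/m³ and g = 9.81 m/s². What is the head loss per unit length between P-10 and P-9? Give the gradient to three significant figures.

Total head at P-9: h = 1008.59 m (water level in the piezometer is the total head).
Pressure head at P-10: ψ = P/(ρg) = 820.8×1000 / (1000 × 9.81) = 83.67 m.
Total head at P-10: h = z + ψ = 928.23 + 83.67 = 1011.90 m.
Head difference: h(P-9) − h(P-10) = 1008.59 − 1011.90 = -3.31 m.
Hydraulic gradient: i = |Δh| / L = 3.31 / 774 = 0.00428.

i ≈ 0.00428 m/m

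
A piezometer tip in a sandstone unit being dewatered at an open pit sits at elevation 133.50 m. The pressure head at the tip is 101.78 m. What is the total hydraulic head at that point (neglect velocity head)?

h = z + ψ = 133.50 + 101.78 = 235.28 m.

h ≈ 235.28 m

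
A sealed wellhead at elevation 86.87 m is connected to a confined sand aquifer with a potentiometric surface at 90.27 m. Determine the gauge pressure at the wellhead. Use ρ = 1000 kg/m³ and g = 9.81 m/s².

P ≈ 33.4 kPa

Head above the cap: Δh = 90.27 − 86.87 = 3.40 m.
P = ρgΔh = 1000 × 9.81 × 3.40 = 33354 Pa ≈ 33.4 kPa.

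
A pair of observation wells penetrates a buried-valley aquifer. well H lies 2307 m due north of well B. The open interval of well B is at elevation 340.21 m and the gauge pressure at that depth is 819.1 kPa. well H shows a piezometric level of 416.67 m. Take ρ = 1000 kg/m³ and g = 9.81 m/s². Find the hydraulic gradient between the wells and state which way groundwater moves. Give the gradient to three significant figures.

Pressure head at well B: ψ = P/(ρg) = 819.1×1000 / (1000 × 9.81) = 83.50 m.
Total head at well B: h = z + ψ = 340.21 + 83.50 = 423.71 m.
Total head at well H: h = 416.67 m (water level in the piezometer is the total head).
Head difference: h(well B) − h(well H) = 423.71 − 416.67 = 7.04 m.
Hydraulic gradient: i = |Δh| / L = 7.04 / 2307 = 0.00305.
Flow is from higher to lower head: from well B toward well H, i.e. toward the north.

i ≈ 0.00305; groundwater flows toward the north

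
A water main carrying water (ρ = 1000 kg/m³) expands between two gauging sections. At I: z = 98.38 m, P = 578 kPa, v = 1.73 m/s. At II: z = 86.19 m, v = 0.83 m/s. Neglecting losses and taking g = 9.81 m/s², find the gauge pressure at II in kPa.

Pressure head at I: ψ₁ = P₁/(ρg) = 578×1000 / (1000 × 9.81) = 58.92 m.
Velocity heads: v₁²/2g = 1.73²/19.62 = 0.153 m; v₂²/2g = 0.83²/19.62 = 0.035 m.
Total head H = z₁ + ψ₁ + v₁²/2g = 98.38 + 58.92 + 0.153 = 157.45 m.
ψ₂ = H − z₂ − v₂²/2g = 157.45 − 86.19 − 0.035 = 71.22 m.
P₂ = ρgψ₂ = 1000 × 9.81 × 71.22 ≈ 699 kPa.

P₂ ≈ 699 kPa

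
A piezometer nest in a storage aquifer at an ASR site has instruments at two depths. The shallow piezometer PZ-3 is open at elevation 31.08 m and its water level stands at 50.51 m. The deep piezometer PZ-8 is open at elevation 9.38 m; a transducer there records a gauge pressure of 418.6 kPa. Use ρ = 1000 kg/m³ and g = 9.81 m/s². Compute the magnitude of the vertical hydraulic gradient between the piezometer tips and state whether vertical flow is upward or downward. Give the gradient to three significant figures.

|i_v| ≈ 0.0710; vertical flow is upward

Total head at PZ-3: h = 50.51 m (water level in the standpipe).
Pressure head at PZ-8: ψ = P/(ρg) = 418.6×1000 / (1000 × 9.81) = 42.67 m.
Total head at PZ-8: h = z + ψ = 9.38 + 42.67 = 52.05 m.
Δh = h(PZ-3) − h(PZ-8) = 50.51 − 52.05 = -1.54 m.
Vertical separation Δz = 31.08 − 9.38 = 21.70 m.
|i_v| = |Δh| / Δz = 1.54 / 21.70 = 0.0710.
Head is higher in the deep piezometer, so vertical flow is upward (discharge condition).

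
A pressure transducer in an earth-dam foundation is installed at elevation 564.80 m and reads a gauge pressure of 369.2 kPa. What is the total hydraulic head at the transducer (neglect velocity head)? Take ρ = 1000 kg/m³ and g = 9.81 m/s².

h ≈ 602.44 m

ψ = P/(ρg) = 369.2×1000 / (1000 × 9.81) = 37.64 m.
h = z + ψ = 564.80 + 37.64 = 602.44 m.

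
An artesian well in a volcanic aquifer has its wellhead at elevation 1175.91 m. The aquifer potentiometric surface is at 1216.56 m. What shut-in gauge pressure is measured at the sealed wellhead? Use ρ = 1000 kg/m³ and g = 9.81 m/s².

P ≈ 399 kPa

Head above the cap: Δh = 1216.56 − 1175.91 = 40.65 m.
P = ρgΔh = 1000 × 9.81 × 40.65 = 398776 Pa ≈ 399 kPa.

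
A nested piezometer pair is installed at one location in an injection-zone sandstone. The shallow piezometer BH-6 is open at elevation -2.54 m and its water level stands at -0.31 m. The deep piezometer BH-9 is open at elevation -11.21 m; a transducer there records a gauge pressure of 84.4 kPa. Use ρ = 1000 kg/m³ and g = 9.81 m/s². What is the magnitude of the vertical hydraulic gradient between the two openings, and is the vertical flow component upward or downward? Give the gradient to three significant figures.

|i_v| ≈ 0.265; vertical flow is downward

Total head at BH-6: h = -0.31 m (water level in the standpipe).
Pressure head at BH-9: ψ = P/(ρg) = 84.4×1000 / (1000 × 9.81) = 8.60 m.
Total head at BH-9: h = z + ψ = -11.21 + 8.60 = -2.61 m.
Δh = h(BH-6) − h(BH-9) = -0.31 − (-2.61) = 2.30 m.
Vertical separation Δz = -2.54 − (-11.21) = 8.67 m.
|i_v| = |Δh| / Δz = 2.30 / 8.67 = 0.265.
Head is higher in the shallow piezometer, so vertical flow is downward (recharge condition).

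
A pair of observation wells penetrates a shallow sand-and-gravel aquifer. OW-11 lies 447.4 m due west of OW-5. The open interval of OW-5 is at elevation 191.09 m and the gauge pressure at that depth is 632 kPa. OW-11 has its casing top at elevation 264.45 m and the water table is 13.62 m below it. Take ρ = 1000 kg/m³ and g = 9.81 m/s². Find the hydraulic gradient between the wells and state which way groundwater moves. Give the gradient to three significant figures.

Pressure head at OW-5: ψ = P/(ρg) = 632×1000 / (1000 × 9.81) = 64.42 m.
Total head at OW-5: h = z + ψ = 191.09 + 64.42 = 255.51 m.
Total head at OW-11: h = 264.45 − 13.62 = 250.83 m.
Head difference: h(OW-5) − h(OW-11) = 255.51 − 250.83 = 4.68 m.
Hydraulic gradient: i = |Δh| / L = 4.68 / 447.4 = 0.0105.
Flow is from higher to lower head: from OW-5 toward OW-11, i.e. toward the west.

i ≈ 0.0105; groundwater flows toward the west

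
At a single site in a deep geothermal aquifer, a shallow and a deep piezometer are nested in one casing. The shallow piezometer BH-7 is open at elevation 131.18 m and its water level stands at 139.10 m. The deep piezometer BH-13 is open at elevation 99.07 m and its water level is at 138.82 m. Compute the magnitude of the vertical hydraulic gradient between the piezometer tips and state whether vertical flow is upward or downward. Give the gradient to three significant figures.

Total head at BH-7: h = 139.10 m (water level in the standpipe).
Total head at BH-13: h = 138.82 m.
Δh = h(BH-7) − h(BH-13) = 139.10 − 138.82 = 0.28 m.
Vertical separation Δz = 131.18 − 99.07 = 32.11 m.
|i_v| = |Δh| / Δz = 0.28 / 32.11 = 0.00872.
Head is higher in the shallow piezometer, so vertical flow is downward (recharge condition).

|i_v| ≈ 0.00872; vertical flow is downward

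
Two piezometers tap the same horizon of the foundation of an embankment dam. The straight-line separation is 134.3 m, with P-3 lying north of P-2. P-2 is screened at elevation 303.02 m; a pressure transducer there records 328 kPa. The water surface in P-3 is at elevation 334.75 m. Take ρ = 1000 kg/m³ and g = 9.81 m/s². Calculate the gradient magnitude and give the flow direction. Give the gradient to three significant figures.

Pressure head at P-2: ψ = P/(ρg) = 328×1000 / (1000 × 9.81) = 33.44 m.
Total head at P-2: h = z + ψ = 303.02 + 33.44 = 336.46 m.
Total head at P-3: h = 334.75 m (water level in the piezometer is the total head).
Head difference: h(P-2) − h(P-3) = 336.46 − 334.75 = 1.71 m.
Hydraulic gradient: i = |Δh| / L = 1.71 / 134.3 = 0.0127.
Flow is from higher to lower head: from P-2 toward P-3, i.e. toward the north.

i ≈ 0.0127; groundwater flows toward the north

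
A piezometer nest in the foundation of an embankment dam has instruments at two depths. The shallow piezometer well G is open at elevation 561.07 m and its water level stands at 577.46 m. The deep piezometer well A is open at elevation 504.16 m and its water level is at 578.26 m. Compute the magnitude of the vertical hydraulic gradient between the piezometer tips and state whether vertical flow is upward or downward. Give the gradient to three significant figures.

|i_v| ≈ 0.0141; vertical flow is upward

Total head at well G: h = 577.46 m (water level in the standpipe).
Total head at well A: h = 578.26 m.
Δh = h(well G) − h(well A) = 577.46 − 578.26 = -0.80 m.
Vertical separation Δz = 561.07 − 504.16 = 56.91 m.
|i_v| = |Δh| / Δz = 0.80 / 56.91 = 0.0141.
Head is higher in the deep piezometer, so vertical flow is upward (discharge condition).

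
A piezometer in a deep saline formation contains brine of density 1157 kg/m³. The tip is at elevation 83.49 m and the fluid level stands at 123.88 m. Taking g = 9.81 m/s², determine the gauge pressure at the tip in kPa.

Pressure head ψ = h − z = 123.88 − 83.49 = 40.39 m.
P = ρgψ = 1157 × 9.81 × 40.39 = 458433 Pa ≈ 458 kPa.

P ≈ 458 kPa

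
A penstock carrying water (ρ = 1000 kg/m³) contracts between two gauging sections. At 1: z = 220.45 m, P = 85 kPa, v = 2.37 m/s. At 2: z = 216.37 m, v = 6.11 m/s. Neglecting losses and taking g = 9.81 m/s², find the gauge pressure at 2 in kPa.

Pressure head at 1: ψ₁ = P₁/(ρg) = 85×1000 / (1000 × 9.81) = 8.66 m.
Velocity heads: v₁²/2g = 2.37²/19.62 = 0.286 m; v₂²/2g = 6.11²/19.62 = 1.903 m.
Total head H = z₁ + ψ₁ + v₁²/2g = 220.45 + 8.66 + 0.286 = 229.40 m.
ψ₂ = H − z₂ − v₂²/2g = 229.40 − 216.37 − 1.903 = 11.13 m.
P₂ = ρgψ₂ = 1000 × 9.81 × 11.13 ≈ 109 kPa.

P₂ ≈ 109 kPa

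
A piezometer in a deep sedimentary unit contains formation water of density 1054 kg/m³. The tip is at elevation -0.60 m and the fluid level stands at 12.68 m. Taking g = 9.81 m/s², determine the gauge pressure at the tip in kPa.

P ≈ 137 kPa

Pressure head ψ = h − z = 12.68 − (-0.60) = 13.28 m.
P = ρgψ = 1054 × 9.81 × 13.28 = 137312 Pa ≈ 137 kPa.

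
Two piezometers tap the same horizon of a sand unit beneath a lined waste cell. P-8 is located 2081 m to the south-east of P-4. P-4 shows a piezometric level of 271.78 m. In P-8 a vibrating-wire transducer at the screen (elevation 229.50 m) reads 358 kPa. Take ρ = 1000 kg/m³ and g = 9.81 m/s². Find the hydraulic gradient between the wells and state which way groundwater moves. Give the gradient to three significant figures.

Total head at P-4: h = 271.78 m (water level in the piezometer is the total head).
Pressure head at P-8: ψ = P/(ρg) = 358×1000 / (1000 × 9.81) = 36.49 m.
Total head at P-8: h = z + ψ = 229.50 + 36.49 = 265.99 m.
Head difference: h(P-4) − h(P-8) = 271.78 − 265.99 = 5.79 m.
Hydraulic gradient: i = |Δh| / L = 5.79 / 2081 = 0.00278.
Flow is from higher to lower head: from P-4 toward P-8, i.e. toward the south-east.

i ≈ 0.00278; groundwater flows toward the south-east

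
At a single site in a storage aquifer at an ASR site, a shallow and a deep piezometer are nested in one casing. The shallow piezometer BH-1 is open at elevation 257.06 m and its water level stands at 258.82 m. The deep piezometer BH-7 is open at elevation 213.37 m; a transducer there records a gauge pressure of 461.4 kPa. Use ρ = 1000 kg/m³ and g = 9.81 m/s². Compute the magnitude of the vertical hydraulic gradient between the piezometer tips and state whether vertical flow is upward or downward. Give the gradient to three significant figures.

|i_v| ≈ 0.0362; vertical flow is upward

Total head at BH-1: h = 258.82 m (water level in the standpipe).
Pressure head at BH-7: ψ = P/(ρg) = 461.4×1000 / (1000 × 9.81) = 47.03 m.
Total head at BH-7: h = z + ψ = 213.37 + 47.03 = 260.40 m.
Δh = h(BH-1) − h(BH-7) = 258.82 − 260.40 = -1.58 m.
Vertical separation Δz = 257.06 − 213.37 = 43.69 m.
|i_v| = |Δh| / Δz = 1.58 / 43.69 = 0.0362.
Head is higher in the deep piezometer, so vertical flow is upward (discharge condition).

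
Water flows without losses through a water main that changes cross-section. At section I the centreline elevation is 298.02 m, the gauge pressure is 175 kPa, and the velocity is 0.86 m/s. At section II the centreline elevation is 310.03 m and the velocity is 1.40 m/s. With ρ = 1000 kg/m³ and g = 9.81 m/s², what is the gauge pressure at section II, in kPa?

P₂ ≈ 56.6 kPa

Pressure head at I: ψ₁ = P₁/(ρg) = 175×1000 / (1000 × 9.81) = 17.84 m.
Velocity heads: v₁²/2g = 0.86²/19.62 = 0.038 m; v₂²/2g = 1.40²/19.62 = 0.100 m.
Total head H = z₁ + ψ₁ + v₁²/2g = 298.02 + 17.84 + 0.038 = 315.90 m.
ψ₂ = H − z₂ − v₂²/2g = 315.90 − 310.03 − 0.100 = 5.77 m.
P₂ = ρgψ₂ = 1000 × 9.81 × 5.77 ≈ 56.6 kPa.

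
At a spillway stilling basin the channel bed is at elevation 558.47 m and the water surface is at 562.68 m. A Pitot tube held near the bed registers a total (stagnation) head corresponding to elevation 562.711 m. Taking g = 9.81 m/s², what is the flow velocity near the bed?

Near the bed, under hydrostatic conditions, the piezometric head (z + ψ) equals the free-surface elevation, 562.68 m.
Velocity head = total − piezometric = 562.711 − 562.68 = 0.031 m.
v = √(2g·h_v) = √(2 × 9.81 × 0.031) = 0.780 m/s.

v ≈ 0.780 m/s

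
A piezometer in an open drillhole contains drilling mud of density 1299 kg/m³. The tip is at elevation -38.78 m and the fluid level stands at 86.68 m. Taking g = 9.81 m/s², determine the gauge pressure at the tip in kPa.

P ≈ 1600 kPa

Pressure head ψ = h − z = 86.68 − (-38.78) = 125.46 m.
P = ρgψ = 1299 × 9.81 × 125.46 = 1598761 Pa ≈ 1600 kPa.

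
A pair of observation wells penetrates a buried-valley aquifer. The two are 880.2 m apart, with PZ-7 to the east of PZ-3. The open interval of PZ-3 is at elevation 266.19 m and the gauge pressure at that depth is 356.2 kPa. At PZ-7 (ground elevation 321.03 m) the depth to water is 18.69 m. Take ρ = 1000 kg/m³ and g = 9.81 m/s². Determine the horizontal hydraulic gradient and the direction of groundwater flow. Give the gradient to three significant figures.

i ≈ 0.000182; groundwater flows toward the east

Pressure head at PZ-3: ψ = P/(ρg) = 356.2×1000 / (1000 × 9.81) = 36.31 m.
Total head at PZ-3: h = z + ψ = 266.19 + 36.31 = 302.50 m.
Total head at PZ-7: h = 321.03 − 18.69 = 302.34 m.
Head difference: h(PZ-3) − h(PZ-7) = 302.50 − 302.34 = 0.16 m.
Hydraulic gradient: i = |Δh| / L = 0.16 / 880.2 = 0.000182.
Flow is from higher to lower head: from PZ-3 toward PZ-7, i.e. toward the east.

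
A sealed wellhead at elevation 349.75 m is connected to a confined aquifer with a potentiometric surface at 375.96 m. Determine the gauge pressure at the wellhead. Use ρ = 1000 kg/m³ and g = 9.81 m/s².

P ≈ 257 kPa

Head above the cap: Δh = 375.96 − 349.75 = 26.21 m.
P = ρgΔh = 1000 × 9.81 × 26.21 = 257120 Pa ≈ 257 kPa.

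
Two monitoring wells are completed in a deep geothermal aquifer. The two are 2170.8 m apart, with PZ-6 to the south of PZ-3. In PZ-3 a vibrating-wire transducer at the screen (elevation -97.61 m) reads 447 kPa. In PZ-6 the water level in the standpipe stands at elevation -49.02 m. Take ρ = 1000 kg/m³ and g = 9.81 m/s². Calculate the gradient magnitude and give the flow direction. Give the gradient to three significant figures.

i ≈ 0.00139; groundwater flows toward the north

Pressure head at PZ-3: ψ = P/(ρg) = 447×1000 / (1000 × 9.81) = 45.57 m.
Total head at PZ-3: h = z + ψ = -97.61 + 45.57 = -52.04 m.
Total head at PZ-6: h = -49.02 m (water level in the piezometer is the total head).
Head difference: h(PZ-3) − h(PZ-6) = -52.04 − (-49.02) = -3.02 m.
Hydraulic gradient: i = |Δh| / L = 3.02 / 2170.8 = 0.00139.
Flow is from higher to lower head: from PZ-6 toward PZ-3, i.e. toward the north.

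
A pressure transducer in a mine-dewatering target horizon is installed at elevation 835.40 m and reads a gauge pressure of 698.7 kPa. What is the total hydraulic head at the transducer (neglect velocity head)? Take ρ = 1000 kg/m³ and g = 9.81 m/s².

ψ = P/(ρg) = 698.7×1000 / (1000 × 9.81) = 71.22 m.
h = z + ψ = 835.40 + 71.22 = 906.62 m.

h ≈ 906.62 m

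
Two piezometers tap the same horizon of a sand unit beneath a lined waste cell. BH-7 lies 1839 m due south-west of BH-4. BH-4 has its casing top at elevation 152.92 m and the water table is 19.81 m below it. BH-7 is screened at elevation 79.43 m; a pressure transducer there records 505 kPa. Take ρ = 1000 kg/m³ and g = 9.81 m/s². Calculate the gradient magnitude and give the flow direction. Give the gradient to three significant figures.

Total head at BH-4: h = 152.92 − 19.81 = 133.11 m.
Pressure head at BH-7: ψ = P/(ρg) = 505×1000 / (1000 × 9.81) = 51.48 m.
Total head at BH-7: h = z + ψ = 79.43 + 51.48 = 130.91 m.
Head difference: h(BH-4) − h(BH-7) = 133.11 − 130.91 = 2.20 m.
Hydraulic gradient: i = |Δh| / L = 2.20 / 1839 = 0.00120.
Flow is from higher to lower head: from BH-4 toward BH-7, i.e. toward the south-west.

i ≈ 0.00120; groundwater flows toward the south-west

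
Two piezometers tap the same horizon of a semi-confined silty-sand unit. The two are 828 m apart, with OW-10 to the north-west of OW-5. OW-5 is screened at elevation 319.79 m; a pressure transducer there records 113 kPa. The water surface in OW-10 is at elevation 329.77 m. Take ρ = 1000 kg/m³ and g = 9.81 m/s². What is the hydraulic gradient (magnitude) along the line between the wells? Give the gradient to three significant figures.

Pressure head at OW-5: ψ = P/(ρg) = 113×1000 / (1000 × 9.81) = 11.52 m.
Total head at OW-5: h = z + ψ = 319.79 + 11.52 = 331.31 m.
Total head at OW-10: h = 329.77 m (water level in the piezometer is the total head).
Head difference: h(OW-5) − h(OW-10) = 331.31 − 329.77 = 1.54 m.
Hydraulic gradient: i = |Δh| / L = 1.54 / 828 = 0.00186.

i ≈ 0.00186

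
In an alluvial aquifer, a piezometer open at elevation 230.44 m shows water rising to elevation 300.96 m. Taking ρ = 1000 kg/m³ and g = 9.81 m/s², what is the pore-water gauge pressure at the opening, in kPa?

P ≈ 692 kPa

Pressure head ψ = h − z = 300.96 − 230.44 = 70.52 m.
P = ρgψ = 1000 × 9.81 × 70.52 = 691801 Pa ≈ 692 kPa.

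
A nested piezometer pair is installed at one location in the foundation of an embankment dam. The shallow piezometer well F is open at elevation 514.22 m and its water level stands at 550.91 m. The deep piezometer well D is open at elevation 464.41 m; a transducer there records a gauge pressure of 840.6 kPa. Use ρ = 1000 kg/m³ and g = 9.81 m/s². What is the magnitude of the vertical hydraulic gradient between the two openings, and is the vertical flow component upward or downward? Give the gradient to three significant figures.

|i_v| ≈ 0.0163; vertical flow is downward

Total head at well F: h = 550.91 m (water level in the standpipe).
Pressure head at well D: ψ = P/(ρg) = 840.6×1000 / (1000 × 9.81) = 85.69 m.
Total head at well D: h = z + ψ = 464.41 + 85.69 = 550.10 m.
Δh = h(well F) − h(well D) = 550.91 − 550.10 = 0.81 m.
Vertical separation Δz = 514.22 − 464.41 = 49.81 m.
|i_v| = |Δh| / Δz = 0.81 / 49.81 = 0.0163.
Head is higher in the shallow piezometer, so vertical flow is downward (recharge condition).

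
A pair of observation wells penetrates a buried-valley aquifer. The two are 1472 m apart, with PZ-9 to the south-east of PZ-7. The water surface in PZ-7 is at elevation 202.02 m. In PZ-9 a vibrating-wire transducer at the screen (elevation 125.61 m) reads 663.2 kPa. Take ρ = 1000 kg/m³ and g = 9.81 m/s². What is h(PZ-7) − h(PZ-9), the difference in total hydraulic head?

Total head at PZ-7: h = 202.02 m (water level in the piezometer is the total head).
Pressure head at PZ-9: ψ = P/(ρg) = 663.2×1000 / (1000 × 9.81) = 67.60 m.
Total head at PZ-9: h = z + ψ = 125.61 + 67.60 = 193.21 m.
Head difference: h(PZ-7) − h(PZ-9) = 202.02 − 193.21 = 8.81 m.

Δh ≈ 8.81 m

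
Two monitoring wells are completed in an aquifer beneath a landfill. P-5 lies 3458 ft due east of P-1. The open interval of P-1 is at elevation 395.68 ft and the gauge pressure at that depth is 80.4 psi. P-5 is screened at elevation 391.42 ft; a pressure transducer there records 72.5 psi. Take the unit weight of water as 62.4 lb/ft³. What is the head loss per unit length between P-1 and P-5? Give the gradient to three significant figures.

i ≈ 0.00650 ft/ft

Pressure head at P-1: ψ = 144·P/γ = 144 × 80.4 / 62.4 = 185.54 ft.
Total head at P-1: h = z + ψ = 395.68 + 185.54 = 581.22 ft.
Pressure head at P-5: ψ = 144·P/γ = 144 × 72.5 / 62.4 = 167.31 ft.
Total head at P-5: h = z + ψ = 391.42 + 167.31 = 558.73 ft.
Head difference: h(P-1) − h(P-5) = 581.22 − 558.73 = 22.49 ft.
Hydraulic gradient: i = |Δh| / L = 22.49 / 3458 = 0.00650.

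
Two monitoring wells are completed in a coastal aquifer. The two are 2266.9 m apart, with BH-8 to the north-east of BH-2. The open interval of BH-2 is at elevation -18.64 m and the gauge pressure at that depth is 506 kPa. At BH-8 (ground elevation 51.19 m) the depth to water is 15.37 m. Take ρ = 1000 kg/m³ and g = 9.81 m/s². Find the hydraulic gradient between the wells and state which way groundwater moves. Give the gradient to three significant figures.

Pressure head at BH-2: ψ = P/(ρg) = 506×1000 / (1000 × 9.81) = 51.58 m.
Total head at BH-2: h = z + ψ = -18.64 + 51.58 = 32.94 m.
Total head at BH-8: h = 51.19 − 15.37 = 35.82 m.
Head difference: h(BH-2) − h(BH-8) = 32.94 − 35.82 = -2.88 m.
Hydraulic gradient: i = |Δh| / L = 2.88 / 2266.9 = 0.00127.
Flow is from higher to lower head: from BH-8 toward BH-2, i.e. toward the south-west.

i ≈ 0.00127; groundwater flows toward the south-west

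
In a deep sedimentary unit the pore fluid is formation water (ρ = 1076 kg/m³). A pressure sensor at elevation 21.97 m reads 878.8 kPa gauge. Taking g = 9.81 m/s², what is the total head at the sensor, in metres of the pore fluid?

ψ = P/(ρg) = 878.8×1000 / (1076 × 9.81) = 83.25 m.
h = z + ψ = 21.97 + 83.25 = 105.22 m.

h ≈ 105.22 m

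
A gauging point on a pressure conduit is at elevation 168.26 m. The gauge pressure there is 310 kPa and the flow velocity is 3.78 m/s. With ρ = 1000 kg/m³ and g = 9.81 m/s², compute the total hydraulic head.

h ≈ 200.59 m

Pressure head ψ = P/(ρg) = 310×1000 / (1000 × 9.81) = 31.60 m.
Velocity head = v²/(2g) = 3.78² / (2 × 9.81) = 0.728 m.
h = z + ψ + v²/(2g) = 168.26 + 31.60 + 0.728 = 200.59 m.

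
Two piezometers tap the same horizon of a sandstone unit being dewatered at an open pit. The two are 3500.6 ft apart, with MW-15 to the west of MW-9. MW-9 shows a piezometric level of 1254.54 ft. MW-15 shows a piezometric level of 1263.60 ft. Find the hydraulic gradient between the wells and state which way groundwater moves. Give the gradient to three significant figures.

Total head at MW-9: h = 1254.54 ft (water level in the piezometer is the total head).
Total head at MW-15: h = 1263.60 ft (water level in the piezometer is the total head).
Head difference: h(MW-9) − h(MW-15) = 1254.54 − 1263.60 = -9.06 ft.
Hydraulic gradient: i = |Δh| / L = 9.06 / 3500.6 = 0.00259.
Flow is from higher to lower head: from MW-15 toward MW-9, i.e. toward the east.

i ≈ 0.00259; groundwater flows toward the east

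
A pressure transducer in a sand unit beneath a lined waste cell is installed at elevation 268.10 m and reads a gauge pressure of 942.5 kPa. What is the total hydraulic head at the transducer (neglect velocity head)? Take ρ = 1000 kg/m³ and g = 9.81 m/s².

ψ = P/(ρg) = 942.5×1000 / (1000 × 9.81) = 96.08 m.
h = z + ψ = 268.10 + 96.08 = 364.18 m.

h ≈ 364.18 m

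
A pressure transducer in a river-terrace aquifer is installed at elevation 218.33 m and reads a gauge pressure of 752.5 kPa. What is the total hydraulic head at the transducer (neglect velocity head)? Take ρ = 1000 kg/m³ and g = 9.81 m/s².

h ≈ 295.04 m

ψ = P/(ρg) = 752.5×1000 / (1000 × 9.81) = 76.71 m.
h = z + ψ = 218.33 + 76.71 = 295.04 m.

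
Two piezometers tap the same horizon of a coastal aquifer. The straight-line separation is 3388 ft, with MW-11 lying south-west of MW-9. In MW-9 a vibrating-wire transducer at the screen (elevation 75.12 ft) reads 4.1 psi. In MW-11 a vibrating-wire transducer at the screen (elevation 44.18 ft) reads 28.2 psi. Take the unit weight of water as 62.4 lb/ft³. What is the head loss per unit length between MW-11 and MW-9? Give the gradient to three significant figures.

i ≈ 0.00728 ft/ft

Pressure head at MW-9: ψ = 144·P/γ = 144 × 4.1 / 62.4 = 9.46 ft.
Total head at MW-9: h = z + ψ = 75.12 + 9.46 = 84.58 ft.
Pressure head at MW-11: ψ = 144·P/γ = 144 × 28.2 / 62.4 = 65.08 ft.
Total head at MW-11: h = z + ψ = 44.18 + 65.08 = 109.26 ft.
Head difference: h(MW-9) − h(MW-11) = 84.58 − 109.26 = -24.68 ft.
Hydraulic gradient: i = |Δh| / L = 24.68 / 3388 = 0.00728.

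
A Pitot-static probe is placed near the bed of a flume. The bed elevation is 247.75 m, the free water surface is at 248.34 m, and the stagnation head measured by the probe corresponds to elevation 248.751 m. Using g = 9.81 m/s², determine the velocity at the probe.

Near the bed, under hydrostatic conditions, the piezometric head (z + ψ) equals the free-surface elevation, 248.34 m.
Velocity head = total − piezometric = 248.751 − 248.34 = 0.411 m.
v = √(2g·h_v) = √(2 × 9.81 × 0.411) = 2.84 m/s.

v ≈ 2.84 m/s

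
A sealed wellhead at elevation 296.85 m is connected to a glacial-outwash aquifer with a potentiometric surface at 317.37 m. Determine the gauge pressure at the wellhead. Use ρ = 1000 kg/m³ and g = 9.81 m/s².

P ≈ 201 kPa

Head above the cap: Δh = 317.37 − 296.85 = 20.52 m.
P = ρgΔh = 1000 × 9.81 × 20.52 = 201301 Pa ≈ 201 kPa.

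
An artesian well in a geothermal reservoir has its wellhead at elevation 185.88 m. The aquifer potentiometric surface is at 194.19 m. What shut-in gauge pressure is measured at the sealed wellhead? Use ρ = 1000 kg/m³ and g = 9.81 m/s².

P ≈ 81.5 kPa

Head above the cap: Δh = 194.19 − 185.88 = 8.31 m.
P = ρgΔh = 1000 × 9.81 × 8.31 = 81521 Pa ≈ 81.5 kPa.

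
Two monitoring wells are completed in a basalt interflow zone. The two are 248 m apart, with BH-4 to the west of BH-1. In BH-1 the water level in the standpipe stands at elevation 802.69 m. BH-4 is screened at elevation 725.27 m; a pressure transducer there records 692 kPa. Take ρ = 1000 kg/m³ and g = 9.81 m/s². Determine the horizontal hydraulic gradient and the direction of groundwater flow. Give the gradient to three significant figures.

Total head at BH-1: h = 802.69 m (water level in the piezometer is the total head).
Pressure head at BH-4: ψ = P/(ρg) = 692×1000 / (1000 × 9.81) = 70.54 m.
Total head at BH-4: h = z + ψ = 725.27 + 70.54 = 795.81 m.
Head difference: h(BH-1) − h(BH-4) = 802.69 − 795.81 = 6.88 m.
Hydraulic gradient: i = |Δh| / L = 6.88 / 248 = 0.0277.
Flow is from higher to lower head: from BH-1 toward BH-4, i.e. toward the west.

i ≈ 0.0277; groundwater flows toward the west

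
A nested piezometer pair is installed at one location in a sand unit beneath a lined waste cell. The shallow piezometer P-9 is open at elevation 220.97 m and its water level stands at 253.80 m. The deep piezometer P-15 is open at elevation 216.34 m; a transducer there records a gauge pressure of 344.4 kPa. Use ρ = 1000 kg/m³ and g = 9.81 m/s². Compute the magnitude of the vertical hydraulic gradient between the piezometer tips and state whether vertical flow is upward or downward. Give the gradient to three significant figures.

Total head at P-9: h = 253.80 m (water level in the standpipe).
Pressure head at P-15: ψ = P/(ρg) = 344.4×1000 / (1000 × 9.81) = 35.11 m.
Total head at P-15: h = z + ψ = 216.34 + 35.11 = 251.45 m.
Δh = h(P-9) − h(P-15) = 253.80 − 251.45 = 2.35 m.
Vertical separation Δz = 220.97 − 216.34 = 4.63 m.
|i_v| = |Δh| / Δz = 2.35 / 4.63 = 0.508.
Head is higher in the shallow piezometer, so vertical flow is downward (recharge condition).

|i_v| ≈ 0.508; vertical flow is downward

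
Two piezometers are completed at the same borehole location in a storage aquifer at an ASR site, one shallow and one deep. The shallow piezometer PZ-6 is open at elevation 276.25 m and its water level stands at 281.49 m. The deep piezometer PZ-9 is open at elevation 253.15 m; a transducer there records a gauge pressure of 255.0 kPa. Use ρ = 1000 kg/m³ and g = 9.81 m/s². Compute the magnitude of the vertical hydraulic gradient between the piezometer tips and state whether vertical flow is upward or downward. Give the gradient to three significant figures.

Total head at PZ-6: h = 281.49 m (water level in the standpipe).
Pressure head at PZ-9: ψ = P/(ρg) = 255.0×1000 / (1000 × 9.81) = 25.99 m.
Total head at PZ-9: h = z + ψ = 253.15 + 25.99 = 279.14 m.
Δh = h(PZ-6) − h(PZ-9) = 281.49 − 279.14 = 2.35 m.
Vertical separation Δz = 276.25 − 253.15 = 23.10 m.
|i_v| = |Δh| / Δz = 2.35 / 23.10 = 0.102.
Head is higher in the shallow piezometer, so vertical flow is downward (recharge condition).

|i_v| ≈ 0.102; vertical flow is downward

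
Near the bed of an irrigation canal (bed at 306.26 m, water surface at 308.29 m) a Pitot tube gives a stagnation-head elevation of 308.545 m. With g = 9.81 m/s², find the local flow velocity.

v ≈ 2.24 m/s

Near the bed, under hydrostatic conditions, the piezometric head (z + ψ) equals the free-surface elevation, 308.29 m.
Velocity head = total − piezometric = 308.545 − 308.29 = 0.255 m.
v = √(2g·h_v) = √(2 × 9.81 × 0.255) = 2.24 m/s.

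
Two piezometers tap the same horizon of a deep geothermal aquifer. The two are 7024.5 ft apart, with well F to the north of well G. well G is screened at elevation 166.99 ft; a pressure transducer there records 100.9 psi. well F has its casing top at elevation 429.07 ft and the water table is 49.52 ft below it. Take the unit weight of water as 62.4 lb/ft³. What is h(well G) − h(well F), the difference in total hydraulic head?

Pressure head at well G: ψ = 144·P/γ = 144 × 100.9 / 62.4 = 232.85 ft.
Total head at well G: h = z + ψ = 166.99 + 232.85 = 399.84 ft.
Total head at well F: h = 429.07 − 49.52 = 379.55 ft.
Head difference: h(well G) − h(well F) = 399.84 − 379.55 = 20.29 ft.

Δh ≈ 20.29 ft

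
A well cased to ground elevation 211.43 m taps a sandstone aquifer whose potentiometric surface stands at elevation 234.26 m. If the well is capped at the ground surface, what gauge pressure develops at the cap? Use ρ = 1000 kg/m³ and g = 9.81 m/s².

Head above the cap: Δh = 234.26 − 211.43 = 22.83 m.
P = ρgΔh = 1000 × 9.81 × 22.83 = 223962 Pa ≈ 224 kPa.

P ≈ 224 kPa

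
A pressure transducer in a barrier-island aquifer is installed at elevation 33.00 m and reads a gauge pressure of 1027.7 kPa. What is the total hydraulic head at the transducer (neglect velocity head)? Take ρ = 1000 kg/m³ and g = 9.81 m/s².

ψ = P/(ρg) = 1027.7×1000 / (1000 × 9.81) = 104.76 m.
h = z + ψ = 33.00 + 104.76 = 137.76 m.

h ≈ 137.76 m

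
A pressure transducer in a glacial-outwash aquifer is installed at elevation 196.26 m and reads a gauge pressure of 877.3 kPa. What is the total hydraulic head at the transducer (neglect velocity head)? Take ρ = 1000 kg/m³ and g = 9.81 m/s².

ψ = P/(ρg) = 877.3×1000 / (1000 × 9.81) = 89.43 m.
h = z + ψ = 196.26 + 89.43 = 285.69 m.

h ≈ 285.69 m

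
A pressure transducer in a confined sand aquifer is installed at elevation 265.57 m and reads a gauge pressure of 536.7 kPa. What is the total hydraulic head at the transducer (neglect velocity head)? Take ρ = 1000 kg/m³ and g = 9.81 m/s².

ψ = P/(ρg) = 536.7×1000 / (1000 × 9.81) = 54.71 m.
h = z + ψ = 265.57 + 54.71 = 320.28 m.

h ≈ 320.28 m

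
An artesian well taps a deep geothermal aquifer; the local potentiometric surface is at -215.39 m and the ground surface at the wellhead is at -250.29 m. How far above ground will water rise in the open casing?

Water rises to the potentiometric surface, so the rise above ground = -215.39 − (-250.29) = 34.90 m.

≈ 34.90 m above ground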